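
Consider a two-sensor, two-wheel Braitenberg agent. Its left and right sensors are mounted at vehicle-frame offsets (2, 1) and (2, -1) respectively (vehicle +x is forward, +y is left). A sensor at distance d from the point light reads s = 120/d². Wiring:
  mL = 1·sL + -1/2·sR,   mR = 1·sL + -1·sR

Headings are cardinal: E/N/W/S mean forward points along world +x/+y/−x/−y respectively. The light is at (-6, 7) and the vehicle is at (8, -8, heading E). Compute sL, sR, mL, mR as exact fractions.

30/113 15/64 2145/14464 225/7232

left sensor world pos  = (10, -7); dL² = 452
right sensor world pos = (10, -9); dR² = 512
sL = 120/452 = 30/113
sR = 120/512 = 15/64
mL = 1·sL + -1/2·sR = 2145/14464
mR = 1·sL + -1·sR = 225/7232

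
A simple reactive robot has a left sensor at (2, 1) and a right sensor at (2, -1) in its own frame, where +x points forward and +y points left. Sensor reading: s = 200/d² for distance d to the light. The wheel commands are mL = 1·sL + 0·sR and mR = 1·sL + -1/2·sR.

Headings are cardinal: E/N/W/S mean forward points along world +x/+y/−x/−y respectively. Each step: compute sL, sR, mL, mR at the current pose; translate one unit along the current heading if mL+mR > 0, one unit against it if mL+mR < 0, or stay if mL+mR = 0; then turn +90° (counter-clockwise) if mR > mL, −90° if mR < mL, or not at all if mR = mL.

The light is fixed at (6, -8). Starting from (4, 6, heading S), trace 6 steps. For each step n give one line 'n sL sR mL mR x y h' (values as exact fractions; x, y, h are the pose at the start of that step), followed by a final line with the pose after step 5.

n=0: pose=(4,6,S); sL=40/29, sR=200/153; mL=40/29, mR=3220/4437; mL+mR=9340/4437 → advance +1; mR−mL=-100/153 → turn -1·90°
n=1: pose=(4,5,W); sL=5/4, sR=50/53; mL=5/4, mR=165/212; mL+mR=215/106 → advance +1; mR−mL=-25/53 → turn -1·90°
n=2: pose=(3,5,N); sL=200/241, sR=200/229; mL=200/241, mR=21700/55189; mL+mR=67500/55189 → advance +1; mR−mL=-100/229 → turn -1·90°
n=3: pose=(3,6,E); sL=100/113, sR=20/17; mL=100/113, mR=570/1921; mL+mR=2270/1921 → advance +1; mR−mL=-10/17 → turn -1·90°
n=4: pose=(4,6,S); sL=40/29, sR=200/153; mL=40/29, mR=3220/4437; mL+mR=9340/4437 → advance +1; mR−mL=-100/153 → turn -1·90°
n=5: pose=(4,5,W); sL=5/4, sR=50/53; mL=5/4, mR=165/212; mL+mR=215/106 → advance +1; mR−mL=-25/53 → turn -1·90°

0 40/29 200/153 40/29 3220/4437 4 6 S
1 5/4 50/53 5/4 165/212 4 5 W
2 200/241 200/229 200/241 21700/55189 3 5 N
3 100/113 20/17 100/113 570/1921 3 6 E
4 40/29 200/153 40/29 3220/4437 4 6 S
5 5/4 50/53 5/4 165/212 4 5 W
final 3 5 N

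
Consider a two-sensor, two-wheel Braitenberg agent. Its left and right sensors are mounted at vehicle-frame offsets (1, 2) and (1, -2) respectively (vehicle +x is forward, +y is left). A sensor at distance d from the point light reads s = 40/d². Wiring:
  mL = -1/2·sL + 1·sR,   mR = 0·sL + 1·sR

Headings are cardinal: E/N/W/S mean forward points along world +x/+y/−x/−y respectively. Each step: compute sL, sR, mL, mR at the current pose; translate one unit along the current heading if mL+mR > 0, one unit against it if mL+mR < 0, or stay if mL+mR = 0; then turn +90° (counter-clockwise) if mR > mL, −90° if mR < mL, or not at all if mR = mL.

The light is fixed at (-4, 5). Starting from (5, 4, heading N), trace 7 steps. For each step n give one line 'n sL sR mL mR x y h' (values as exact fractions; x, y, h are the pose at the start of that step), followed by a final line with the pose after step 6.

0 40/49 40/121 -460/5929 40/121 5 4 N
1 10/17 10/17 5/17 10/17 5 5 W
2 40/101 40/37 3300/3737 40/37 4 5 S
3 20/41 4/9 74/369 4/9 4 4 E
4 40/49 40/121 -460/5929 40/121 5 4 N
5 10/17 10/17 5/17 10/17 5 5 W
6 40/101 40/37 3300/3737 40/37 4 5 S
final 4 4 E

n=0: pose=(5,4,N); sL=40/49, sR=40/121; mL=-460/5929, mR=40/121; mL+mR=1500/5929 → advance +1; mR−mL=20/49 → turn +1·90°
n=1: pose=(5,5,W); sL=10/17, sR=10/17; mL=5/17, mR=10/17; mL+mR=15/17 → advance +1; mR−mL=5/17 → turn +1·90°
n=2: pose=(4,5,S); sL=40/101, sR=40/37; mL=3300/3737, mR=40/37; mL+mR=7340/3737 → advance +1; mR−mL=20/101 → turn +1·90°
n=3: pose=(4,4,E); sL=20/41, sR=4/9; mL=74/369, mR=4/9; mL+mR=238/369 → advance +1; mR−mL=10/41 → turn +1·90°
n=4: pose=(5,4,N); sL=40/49, sR=40/121; mL=-460/5929, mR=40/121; mL+mR=1500/5929 → advance +1; mR−mL=20/49 → turn +1·90°
n=5: pose=(5,5,W); sL=10/17, sR=10/17; mL=5/17, mR=10/17; mL+mR=15/17 → advance +1; mR−mL=5/17 → turn +1·90°
n=6: pose=(4,5,S); sL=40/101, sR=40/37; mL=3300/3737, mR=40/37; mL+mR=7340/3737 → advance +1; mR−mL=20/101 → turn +1·90°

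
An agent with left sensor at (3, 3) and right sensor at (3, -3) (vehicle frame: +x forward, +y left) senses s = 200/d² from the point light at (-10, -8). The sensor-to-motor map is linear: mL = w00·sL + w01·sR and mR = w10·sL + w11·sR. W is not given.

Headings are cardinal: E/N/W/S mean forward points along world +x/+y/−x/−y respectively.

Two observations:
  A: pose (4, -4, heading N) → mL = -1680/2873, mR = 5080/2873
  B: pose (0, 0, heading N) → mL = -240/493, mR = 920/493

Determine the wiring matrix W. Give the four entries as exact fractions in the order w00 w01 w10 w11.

-1 1 1 1

obs A: pose=(4,-4,N) → sL=20/17, sR=100/169, mL=-1680/2873, mR=5080/2873
obs B: pose=(0,0,N) → sL=20/17, sR=20/29, mL=-240/493, mR=920/493
sensor matrix S = [[20/17, 100/169], [20/17, 20/29]]; det S = 9600/83317
solve [mL_A; mL_B] = S·[w00; w01] and [mR_A; mR_B] = S·[w10; w11]:
  w00 = -1, w01 = 1, w10 = 1, w11 = 1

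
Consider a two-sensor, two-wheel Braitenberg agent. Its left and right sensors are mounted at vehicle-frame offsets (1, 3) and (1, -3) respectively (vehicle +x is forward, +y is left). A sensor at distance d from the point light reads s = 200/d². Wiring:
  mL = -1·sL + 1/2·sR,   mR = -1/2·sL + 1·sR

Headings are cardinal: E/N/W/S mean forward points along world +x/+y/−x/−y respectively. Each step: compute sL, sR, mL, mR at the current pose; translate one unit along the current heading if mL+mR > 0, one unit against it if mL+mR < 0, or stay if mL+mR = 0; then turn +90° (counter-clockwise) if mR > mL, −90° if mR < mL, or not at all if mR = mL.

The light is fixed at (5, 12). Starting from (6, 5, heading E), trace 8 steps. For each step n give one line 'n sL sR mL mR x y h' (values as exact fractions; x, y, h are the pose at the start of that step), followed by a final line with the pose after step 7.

n=0: pose=(6,5,E); sL=10, sR=25/13; mL=-235/26, mR=-40/13; mL+mR=-315/26 → advance -1; mR−mL=155/26 → turn +1·90°
n=1: pose=(5,5,N); sL=40/9, sR=40/9; mL=-20/9, mR=20/9; mL+mR=0 → advance +0; mR−mL=40/9 → turn +1·90°
n=2: pose=(5,5,W); sL=200/101, sR=200/17; mL=6700/1717, mR=18500/1717; mL+mR=25200/1717 → advance +1; mR−mL=11800/1717 → turn +1·90°
n=3: pose=(4,5,S); sL=50/17, sR=5/2; mL=-115/68, mR=35/34; mL+mR=-45/68 → advance -1; mR−mL=185/68 → turn +1·90°
n=4: pose=(4,6,E); sL=200/9, sR=200/81; mL=-1700/81, mR=-700/81; mL+mR=-800/27 → advance -1; mR−mL=1000/81 → turn +1·90°
n=5: pose=(3,6,N); sL=4, sR=100/13; mL=-2/13, mR=74/13; mL+mR=72/13 → advance +1; mR−mL=76/13 → turn +1·90°
n=6: pose=(3,7,W); sL=200/73, sR=200/13; mL=4700/949, mR=13300/949; mL+mR=18000/949 → advance +1; mR−mL=8600/949 → turn +1·90°
n=7: pose=(2,7,S); sL=50/9, sR=25/9; mL=-25/6, mR=0; mL+mR=-25/6 → advance -1; mR−mL=25/6 → turn +1·90°

0 10 25/13 -235/26 -40/13 6 5 E
1 40/9 40/9 -20/9 20/9 5 5 N
2 200/101 200/17 6700/1717 18500/1717 5 5 W
3 50/17 5/2 -115/68 35/34 4 5 S
4 200/9 200/81 -1700/81 -700/81 4 6 E
5 4 100/13 -2/13 74/13 3 6 N
6 200/73 200/13 4700/949 13300/949 3 7 W
7 50/9 25/9 -25/6 0 2 7 S
final 2 8 E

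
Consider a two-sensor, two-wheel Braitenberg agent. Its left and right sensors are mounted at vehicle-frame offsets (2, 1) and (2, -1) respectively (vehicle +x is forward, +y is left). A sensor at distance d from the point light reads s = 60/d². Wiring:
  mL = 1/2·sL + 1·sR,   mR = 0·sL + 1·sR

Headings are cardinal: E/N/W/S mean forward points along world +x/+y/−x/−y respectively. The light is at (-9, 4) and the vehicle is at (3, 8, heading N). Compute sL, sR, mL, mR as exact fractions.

60/157 12/41 3114/6437 12/41

left sensor world pos  = (2, 10); dL² = 157
right sensor world pos = (4, 10); dR² = 205
sL = 60/157 = 60/157
sR = 60/205 = 12/41
mL = 1/2·sL + 1·sR = 3114/6437
mR = 0·sL + 1·sR = 12/41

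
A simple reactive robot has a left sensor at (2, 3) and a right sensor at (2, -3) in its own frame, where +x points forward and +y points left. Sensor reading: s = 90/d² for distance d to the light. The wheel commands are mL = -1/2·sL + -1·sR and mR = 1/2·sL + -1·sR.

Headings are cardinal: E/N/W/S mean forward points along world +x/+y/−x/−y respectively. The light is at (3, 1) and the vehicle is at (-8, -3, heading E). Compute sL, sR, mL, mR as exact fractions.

45/41 9/13 -1323/1066 -153/1066

left sensor world pos  = (-6, 0); dL² = 82
right sensor world pos = (-6, -6); dR² = 130
sL = 90/82 = 45/41
sR = 90/130 = 9/13
mL = -1/2·sL + -1·sR = -1323/1066
mR = 1/2·sL + -1·sR = -153/1066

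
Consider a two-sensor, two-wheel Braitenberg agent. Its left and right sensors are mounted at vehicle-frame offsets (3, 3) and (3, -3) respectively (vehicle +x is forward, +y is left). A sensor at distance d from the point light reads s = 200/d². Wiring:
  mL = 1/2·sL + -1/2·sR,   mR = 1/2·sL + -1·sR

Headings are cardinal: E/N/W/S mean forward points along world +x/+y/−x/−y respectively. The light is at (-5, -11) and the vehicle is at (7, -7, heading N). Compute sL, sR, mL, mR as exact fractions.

20/13 100/137 720/1781 70/1781

left sensor world pos  = (4, -4); dL² = 130
right sensor world pos = (10, -4); dR² = 274
sL = 200/130 = 20/13
sR = 200/274 = 100/137
mL = 1/2·sL + -1/2·sR = 720/1781
mR = 1/2·sL + -1·sR = 70/1781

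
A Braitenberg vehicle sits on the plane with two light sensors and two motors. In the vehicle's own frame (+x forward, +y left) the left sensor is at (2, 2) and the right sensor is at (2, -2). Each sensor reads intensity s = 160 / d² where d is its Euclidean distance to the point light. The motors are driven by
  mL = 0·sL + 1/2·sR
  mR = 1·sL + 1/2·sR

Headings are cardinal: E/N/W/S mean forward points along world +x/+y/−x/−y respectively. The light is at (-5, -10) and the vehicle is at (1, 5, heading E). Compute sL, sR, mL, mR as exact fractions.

left sensor world pos  = (3, 7); dL² = 353
right sensor world pos = (3, 3); dR² = 233
sL = 160/353 = 160/353
sR = 160/233 = 160/233
mL = 0·sL + 1/2·sR = 80/233
mR = 1·sL + 1/2·sR = 65520/82249

160/353 160/233 80/233 65520/82249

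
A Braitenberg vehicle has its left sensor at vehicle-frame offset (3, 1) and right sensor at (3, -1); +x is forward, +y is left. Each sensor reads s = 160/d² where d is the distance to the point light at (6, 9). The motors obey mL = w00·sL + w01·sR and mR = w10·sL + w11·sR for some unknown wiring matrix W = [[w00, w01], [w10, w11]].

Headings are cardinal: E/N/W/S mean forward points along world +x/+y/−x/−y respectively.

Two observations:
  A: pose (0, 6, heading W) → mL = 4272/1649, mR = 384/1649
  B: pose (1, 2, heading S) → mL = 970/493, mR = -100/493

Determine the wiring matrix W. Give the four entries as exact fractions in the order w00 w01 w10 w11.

obs A: pose=(0,6,W) → sL=160/97, sR=32/17, mL=4272/1649, mR=384/1649
obs B: pose=(1,2,S) → sL=40/29, sR=20/17, mL=970/493, mR=-100/493
sensor matrix S = [[160/97, 32/17], [40/29, 20/17]]; det S = -31360/47821
solve [mL_A; mL_B] = S·[w00; w01] and [mR_A; mR_B] = S·[w10; w11]:
  w00 = 1, w01 = 1/2, w10 = -1, w11 = 1

1 1/2 -1 1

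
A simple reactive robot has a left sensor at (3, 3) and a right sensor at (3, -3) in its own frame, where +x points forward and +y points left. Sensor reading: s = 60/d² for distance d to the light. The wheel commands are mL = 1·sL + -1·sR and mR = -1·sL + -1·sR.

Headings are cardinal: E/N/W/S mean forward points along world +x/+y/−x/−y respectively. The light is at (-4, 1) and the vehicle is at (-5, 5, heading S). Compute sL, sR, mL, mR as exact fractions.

left sensor world pos  = (-2, 2); dL² = 5
right sensor world pos = (-8, 2); dR² = 17
sL = 60/5 = 12
sR = 60/17 = 60/17
mL = 1·sL + -1·sR = 144/17
mR = -1·sL + -1·sR = -264/17

12 60/17 144/17 -264/17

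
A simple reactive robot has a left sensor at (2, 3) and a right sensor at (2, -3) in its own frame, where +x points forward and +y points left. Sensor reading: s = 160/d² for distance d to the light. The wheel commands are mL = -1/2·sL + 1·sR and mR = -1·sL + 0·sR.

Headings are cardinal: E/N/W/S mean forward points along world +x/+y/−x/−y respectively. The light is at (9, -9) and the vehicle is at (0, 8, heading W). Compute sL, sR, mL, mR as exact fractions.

left sensor world pos  = (-2, 5); dL² = 317
right sensor world pos = (-2, 11); dR² = 521
sL = 160/317 = 160/317
sR = 160/521 = 160/521
mL = -1/2·sL + 1·sR = 9040/165157
mR = -1·sL + 0·sR = -160/317

160/317 160/521 9040/165157 -160/317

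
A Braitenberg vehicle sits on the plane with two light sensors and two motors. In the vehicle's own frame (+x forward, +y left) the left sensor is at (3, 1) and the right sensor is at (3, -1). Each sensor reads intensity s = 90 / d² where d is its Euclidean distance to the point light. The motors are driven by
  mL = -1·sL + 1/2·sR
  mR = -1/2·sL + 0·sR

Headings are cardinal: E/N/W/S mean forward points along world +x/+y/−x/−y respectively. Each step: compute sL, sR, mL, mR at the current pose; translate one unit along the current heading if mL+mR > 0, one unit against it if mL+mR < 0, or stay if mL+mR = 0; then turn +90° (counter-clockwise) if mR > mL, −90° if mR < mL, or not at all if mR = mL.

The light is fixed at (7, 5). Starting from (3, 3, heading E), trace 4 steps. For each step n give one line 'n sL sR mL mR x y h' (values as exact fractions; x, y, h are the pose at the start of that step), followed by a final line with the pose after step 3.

0 45 9 -81/2 -45/2 3 3 E
1 90/37 90/17 135/629 -45/37 2 3 N
2 45/4 9/2 -9 -45/8 2 2 E
3 90/49 18/5 -9/245 -45/49 1 2 N
final 1 1 E

n=0: pose=(3,3,E); sL=45, sR=9; mL=-81/2, mR=-45/2; mL+mR=-63 → advance -1; mR−mL=18 → turn +1·90°
n=1: pose=(2,3,N); sL=90/37, sR=90/17; mL=135/629, mR=-45/37; mL+mR=-630/629 → advance -1; mR−mL=-900/629 → turn -1·90°
n=2: pose=(2,2,E); sL=45/4, sR=9/2; mL=-9, mR=-45/8; mL+mR=-117/8 → advance -1; mR−mL=27/8 → turn +1·90°
n=3: pose=(1,2,N); sL=90/49, sR=18/5; mL=-9/245, mR=-45/49; mL+mR=-234/245 → advance -1; mR−mL=-216/245 → turn -1·90°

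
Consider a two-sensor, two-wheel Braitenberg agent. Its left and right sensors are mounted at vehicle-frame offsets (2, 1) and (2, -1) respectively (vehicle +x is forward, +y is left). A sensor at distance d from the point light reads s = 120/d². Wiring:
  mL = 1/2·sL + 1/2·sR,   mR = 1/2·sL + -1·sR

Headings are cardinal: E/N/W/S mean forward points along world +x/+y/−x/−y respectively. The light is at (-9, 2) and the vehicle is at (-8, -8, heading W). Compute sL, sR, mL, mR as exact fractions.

60/61 60/41 3060/2501 -2430/2501

left sensor world pos  = (-10, -9); dL² = 122
right sensor world pos = (-10, -7); dR² = 82
sL = 120/122 = 60/61
sR = 120/82 = 60/41
mL = 1/2·sL + 1/2·sR = 3060/2501
mR = 1/2·sL + -1·sR = -2430/2501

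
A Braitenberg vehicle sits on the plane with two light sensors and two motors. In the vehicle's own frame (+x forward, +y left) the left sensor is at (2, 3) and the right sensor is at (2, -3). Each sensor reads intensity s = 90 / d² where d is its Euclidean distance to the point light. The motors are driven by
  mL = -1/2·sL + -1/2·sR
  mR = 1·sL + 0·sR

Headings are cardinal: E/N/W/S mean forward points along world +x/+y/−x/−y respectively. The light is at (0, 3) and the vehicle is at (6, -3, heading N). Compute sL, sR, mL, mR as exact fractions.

18/5 90/97 -1098/485 18/5

left sensor world pos  = (3, -1); dL² = 25
right sensor world pos = (9, -1); dR² = 97
sL = 90/25 = 18/5
sR = 90/97 = 90/97
mL = -1/2·sL + -1/2·sR = -1098/485
mR = 1·sL + 0·sR = 18/5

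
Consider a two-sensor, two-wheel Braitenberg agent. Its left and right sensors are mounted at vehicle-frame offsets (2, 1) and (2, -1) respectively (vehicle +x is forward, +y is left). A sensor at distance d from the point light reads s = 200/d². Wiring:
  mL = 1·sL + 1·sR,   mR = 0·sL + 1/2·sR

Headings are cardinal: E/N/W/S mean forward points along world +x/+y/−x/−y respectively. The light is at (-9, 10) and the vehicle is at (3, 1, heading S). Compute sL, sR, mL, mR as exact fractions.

left sensor world pos  = (4, -1); dL² = 290
right sensor world pos = (2, -1); dR² = 242
sL = 200/290 = 20/29
sR = 200/242 = 100/121
mL = 1·sL + 1·sR = 5320/3509
mR = 0·sL + 1/2·sR = 50/121

20/29 100/121 5320/3509 50/121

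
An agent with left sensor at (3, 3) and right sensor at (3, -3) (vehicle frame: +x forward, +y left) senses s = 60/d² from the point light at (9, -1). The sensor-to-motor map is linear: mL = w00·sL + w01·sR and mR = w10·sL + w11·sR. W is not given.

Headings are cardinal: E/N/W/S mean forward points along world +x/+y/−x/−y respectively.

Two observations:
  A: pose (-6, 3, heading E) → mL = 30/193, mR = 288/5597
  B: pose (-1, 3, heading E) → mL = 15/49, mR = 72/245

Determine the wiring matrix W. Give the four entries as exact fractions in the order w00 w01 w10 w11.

1/2 0 -1/2 1/2

obs A: pose=(-6,3,E) → sL=60/193, sR=12/29, mL=30/193, mR=288/5597
obs B: pose=(-1,3,E) → sL=30/49, sR=6/5, mL=15/49, mR=72/245
sensor matrix S = [[60/193, 12/29], [30/49, 6/5]]; det S = 32832/274253
solve [mL_A; mL_B] = S·[w00; w01] and [mR_A; mR_B] = S·[w10; w11]:
  w00 = 1/2, w01 = 0, w10 = -1/2, w11 = 1/2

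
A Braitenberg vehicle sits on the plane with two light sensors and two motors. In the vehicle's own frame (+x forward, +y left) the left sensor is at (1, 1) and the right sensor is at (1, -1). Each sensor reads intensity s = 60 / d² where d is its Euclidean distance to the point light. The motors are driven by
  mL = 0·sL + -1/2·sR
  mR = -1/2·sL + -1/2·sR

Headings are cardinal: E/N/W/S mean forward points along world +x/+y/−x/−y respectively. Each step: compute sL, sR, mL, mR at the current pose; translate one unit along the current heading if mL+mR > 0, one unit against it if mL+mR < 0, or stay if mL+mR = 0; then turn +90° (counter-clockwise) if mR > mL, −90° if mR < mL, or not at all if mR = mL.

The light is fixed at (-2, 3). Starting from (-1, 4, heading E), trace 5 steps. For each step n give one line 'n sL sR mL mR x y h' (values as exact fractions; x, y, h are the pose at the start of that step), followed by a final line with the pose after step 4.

0 15/2 15 -15/2 -45/4 -1 4 E
1 60 60 -30 -60 -2 4 S
2 30 6 -3 -18 -2 5 W
3 20/3 60/13 -30/13 -220/39 -1 5 N
4 15/2 15 -15/2 -45/4 -1 4 E
final -2 4 S

n=0: pose=(-1,4,E); sL=15/2, sR=15; mL=-15/2, mR=-45/4; mL+mR=-75/4 → advance -1; mR−mL=-15/4 → turn -1·90°
n=1: pose=(-2,4,S); sL=60, sR=60; mL=-30, mR=-60; mL+mR=-90 → advance -1; mR−mL=-30 → turn -1·90°
n=2: pose=(-2,5,W); sL=30, sR=6; mL=-3, mR=-18; mL+mR=-21 → advance -1; mR−mL=-15 → turn -1·90°
n=3: pose=(-1,5,N); sL=20/3, sR=60/13; mL=-30/13, mR=-220/39; mL+mR=-310/39 → advance -1; mR−mL=-10/3 → turn -1·90°
n=4: pose=(-1,4,E); sL=15/2, sR=15; mL=-15/2, mR=-45/4; mL+mR=-75/4 → advance -1; mR−mL=-15/4 → turn -1·90°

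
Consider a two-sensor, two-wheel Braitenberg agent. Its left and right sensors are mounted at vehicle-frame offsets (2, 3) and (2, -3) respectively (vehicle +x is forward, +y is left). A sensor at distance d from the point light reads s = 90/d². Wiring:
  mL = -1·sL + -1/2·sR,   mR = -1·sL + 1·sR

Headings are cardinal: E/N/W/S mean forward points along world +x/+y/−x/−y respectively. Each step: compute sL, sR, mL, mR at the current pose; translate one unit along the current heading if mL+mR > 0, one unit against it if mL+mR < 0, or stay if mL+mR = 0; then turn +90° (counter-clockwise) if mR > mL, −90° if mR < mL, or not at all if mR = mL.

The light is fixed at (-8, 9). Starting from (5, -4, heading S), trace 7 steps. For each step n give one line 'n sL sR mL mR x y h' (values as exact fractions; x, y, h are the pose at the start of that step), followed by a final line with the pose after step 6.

n=0: pose=(5,-4,S); sL=90/481, sR=18/65; mL=-783/2405, mR=216/2405; mL+mR=-567/2405 → advance -1; mR−mL=27/65 → turn +1·90°
n=1: pose=(5,-3,E); sL=5/17, sR=1/5; mL=-67/170, mR=-8/85; mL+mR=-83/170 → advance -1; mR−mL=3/10 → turn +1·90°
n=2: pose=(4,-3,N); sL=90/181, sR=18/65; mL=-7479/11765, mR=-2592/11765; mL+mR=-10071/11765 → advance -1; mR−mL=27/65 → turn +1·90°
n=3: pose=(4,-4,W); sL=45/178, sR=9/20; mL=-1701/3560, mR=351/1780; mL+mR=-999/3560 → advance -1; mR−mL=27/40 → turn +1·90°
n=4: pose=(5,-4,S); sL=90/481, sR=18/65; mL=-783/2405, mR=216/2405; mL+mR=-567/2405 → advance -1; mR−mL=27/65 → turn +1·90°
n=5: pose=(5,-3,E); sL=5/17, sR=1/5; mL=-67/170, mR=-8/85; mL+mR=-83/170 → advance -1; mR−mL=3/10 → turn +1·90°
n=6: pose=(4,-3,N); sL=90/181, sR=18/65; mL=-7479/11765, mR=-2592/11765; mL+mR=-10071/11765 → advance -1; mR−mL=27/65 → turn +1·90°

0 90/481 18/65 -783/2405 216/2405 5 -4 S
1 5/17 1/5 -67/170 -8/85 5 -3 E
2 90/181 18/65 -7479/11765 -2592/11765 4 -3 N
3 45/178 9/20 -1701/3560 351/1780 4 -4 W
4 90/481 18/65 -783/2405 216/2405 5 -4 S
5 5/17 1/5 -67/170 -8/85 5 -3 E
6 90/181 18/65 -7479/11765 -2592/11765 4 -3 N
final 4 -4 W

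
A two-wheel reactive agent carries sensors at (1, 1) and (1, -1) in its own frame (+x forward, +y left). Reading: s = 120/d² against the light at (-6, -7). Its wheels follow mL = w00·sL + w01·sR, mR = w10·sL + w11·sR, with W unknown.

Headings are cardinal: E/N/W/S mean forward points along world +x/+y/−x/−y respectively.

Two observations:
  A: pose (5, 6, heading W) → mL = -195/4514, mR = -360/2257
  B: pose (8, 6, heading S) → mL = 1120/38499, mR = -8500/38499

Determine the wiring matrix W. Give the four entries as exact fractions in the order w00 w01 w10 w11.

-1/2 1/2 1/2 -1

obs A: pose=(5,6,W) → sL=30/61, sR=15/37, mL=-195/4514, mR=-360/2257
obs B: pose=(8,6,S) → sL=40/123, sR=120/313, mL=1120/38499, mR=-8500/38499
sensor matrix S = [[30/61, 15/37], [40/123, 120/313]]; det S = 1642600/28964081
solve [mL_A; mL_B] = S·[w00; w01] and [mR_A; mR_B] = S·[w10; w11]:
  w00 = -1/2, w01 = 1/2, w10 = 1/2, w11 = -1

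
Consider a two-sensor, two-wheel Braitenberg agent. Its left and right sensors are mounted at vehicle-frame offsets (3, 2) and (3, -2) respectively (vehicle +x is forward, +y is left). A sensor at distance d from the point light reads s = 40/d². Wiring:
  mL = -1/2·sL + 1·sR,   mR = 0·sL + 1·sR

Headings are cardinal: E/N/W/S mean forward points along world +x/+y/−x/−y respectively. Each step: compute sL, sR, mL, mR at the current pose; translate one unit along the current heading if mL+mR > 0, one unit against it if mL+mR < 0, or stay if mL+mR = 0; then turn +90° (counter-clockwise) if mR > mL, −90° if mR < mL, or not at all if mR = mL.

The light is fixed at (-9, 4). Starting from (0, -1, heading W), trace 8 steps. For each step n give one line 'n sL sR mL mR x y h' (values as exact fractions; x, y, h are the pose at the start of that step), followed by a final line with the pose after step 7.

0 8/17 8/9 100/153 8/9 0 -1 W
1 10/41 2/5 57/205 2/5 -1 -1 S
2 40/137 8/37 356/5069 8/37 -1 -2 E
3 20/29 4/13 -14/377 4/13 0 -2 N
4 8/17 8/9 100/153 8/9 0 -1 W
5 10/41 2/5 57/205 2/5 -1 -1 S
6 40/137 8/37 356/5069 8/37 -1 -2 E
7 20/29 4/13 -14/377 4/13 0 -2 N
final 0 -1 W

n=0: pose=(0,-1,W); sL=8/17, sR=8/9; mL=100/153, mR=8/9; mL+mR=236/153 → advance +1; mR−mL=4/17 → turn +1·90°
n=1: pose=(-1,-1,S); sL=10/41, sR=2/5; mL=57/205, mR=2/5; mL+mR=139/205 → advance +1; mR−mL=5/41 → turn +1·90°
n=2: pose=(-1,-2,E); sL=40/137, sR=8/37; mL=356/5069, mR=8/37; mL+mR=1452/5069 → advance +1; mR−mL=20/137 → turn +1·90°
n=3: pose=(0,-2,N); sL=20/29, sR=4/13; mL=-14/377, mR=4/13; mL+mR=102/377 → advance +1; mR−mL=10/29 → turn +1·90°
n=4: pose=(0,-1,W); sL=8/17, sR=8/9; mL=100/153, mR=8/9; mL+mR=236/153 → advance +1; mR−mL=4/17 → turn +1·90°
n=5: pose=(-1,-1,S); sL=10/41, sR=2/5; mL=57/205, mR=2/5; mL+mR=139/205 → advance +1; mR−mL=5/41 → turn +1·90°
n=6: pose=(-1,-2,E); sL=40/137, sR=8/37; mL=356/5069, mR=8/37; mL+mR=1452/5069 → advance +1; mR−mL=20/137 → turn +1·90°
n=7: pose=(0,-2,N); sL=20/29, sR=4/13; mL=-14/377, mR=4/13; mL+mR=102/377 → advance +1; mR−mL=10/29 → turn +1·90°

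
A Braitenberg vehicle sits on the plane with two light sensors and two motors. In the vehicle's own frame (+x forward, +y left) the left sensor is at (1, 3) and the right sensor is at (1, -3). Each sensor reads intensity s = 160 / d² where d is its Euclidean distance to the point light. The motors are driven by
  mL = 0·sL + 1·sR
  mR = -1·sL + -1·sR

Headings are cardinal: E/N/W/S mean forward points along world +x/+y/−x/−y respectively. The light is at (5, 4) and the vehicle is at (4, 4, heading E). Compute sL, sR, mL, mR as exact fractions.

160/9 160/9 160/9 -320/9

left sensor world pos  = (5, 7); dL² = 9
right sensor world pos = (5, 1); dR² = 9
sL = 160/9 = 160/9
sR = 160/9 = 160/9
mL = 0·sL + 1·sR = 160/9
mR = -1·sL + -1·sR = -320/9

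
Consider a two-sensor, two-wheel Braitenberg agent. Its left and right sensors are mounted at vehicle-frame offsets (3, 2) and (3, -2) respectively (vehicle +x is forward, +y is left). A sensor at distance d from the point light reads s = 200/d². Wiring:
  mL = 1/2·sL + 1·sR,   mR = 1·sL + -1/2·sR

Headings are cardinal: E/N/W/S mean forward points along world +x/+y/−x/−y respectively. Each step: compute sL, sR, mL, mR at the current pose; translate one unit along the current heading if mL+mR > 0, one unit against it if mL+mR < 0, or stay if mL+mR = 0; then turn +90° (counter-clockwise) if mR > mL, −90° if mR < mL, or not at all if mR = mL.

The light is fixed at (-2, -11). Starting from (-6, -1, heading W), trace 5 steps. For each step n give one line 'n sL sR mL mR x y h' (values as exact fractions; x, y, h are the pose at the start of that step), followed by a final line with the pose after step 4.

n=0: pose=(-6,-1,W); sL=200/113, sR=200/193; mL=41900/21809, mR=27300/21809; mL+mR=69200/21809 → advance +1; mR−mL=-14600/21809 → turn -1·90°
n=1: pose=(-7,-1,N); sL=100/109, sR=100/89; mL=15350/9701, mR=3450/9701; mL+mR=18800/9701 → advance +1; mR−mL=-11900/9701 → turn -1·90°
n=2: pose=(-7,0,E); sL=200/173, sR=40/17; mL=8620/2941, mR=-60/2941; mL+mR=8560/2941 → advance +1; mR−mL=-8680/2941 → turn -1·90°
n=3: pose=(-6,0,S); sL=50/17, sR=2; mL=59/17, mR=33/17; mL+mR=92/17 → advance +1; mR−mL=-26/17 → turn -1·90°
n=4: pose=(-6,-1,W); sL=200/113, sR=200/193; mL=41900/21809, mR=27300/21809; mL+mR=69200/21809 → advance +1; mR−mL=-14600/21809 → turn -1·90°

0 200/113 200/193 41900/21809 27300/21809 -6 -1 W
1 100/109 100/89 15350/9701 3450/9701 -7 -1 N
2 200/173 40/17 8620/2941 -60/2941 -7 0 E
3 50/17 2 59/17 33/17 -6 0 S
4 200/113 200/193 41900/21809 27300/21809 -6 -1 W
final -7 -1 N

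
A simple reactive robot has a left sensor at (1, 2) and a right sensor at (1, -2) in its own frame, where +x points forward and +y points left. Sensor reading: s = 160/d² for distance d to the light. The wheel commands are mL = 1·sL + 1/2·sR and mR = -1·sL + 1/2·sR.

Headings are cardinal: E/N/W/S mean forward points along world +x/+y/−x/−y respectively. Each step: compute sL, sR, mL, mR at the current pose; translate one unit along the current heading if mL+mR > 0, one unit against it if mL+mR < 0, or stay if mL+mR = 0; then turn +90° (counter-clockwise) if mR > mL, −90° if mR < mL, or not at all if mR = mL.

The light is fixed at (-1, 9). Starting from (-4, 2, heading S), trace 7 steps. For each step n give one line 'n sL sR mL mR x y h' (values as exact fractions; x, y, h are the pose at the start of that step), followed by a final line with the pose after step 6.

0 32/13 160/89 3888/1157 -1808/1157 -4 2 S
1 40/29 40/13 1100/377 60/377 -4 1 W
2 32/17 160/53 3056/901 -336/901 -5 1 N
3 80/17 16/9 856/153 -584/153 -5 2 E
4 32/13 160/89 3888/1157 -1808/1157 -4 2 S
5 40/29 40/13 1100/377 60/377 -4 1 W
6 32/17 160/53 3056/901 -336/901 -5 1 N
final -5 2 E

n=0: pose=(-4,2,S); sL=32/13, sR=160/89; mL=3888/1157, mR=-1808/1157; mL+mR=160/89 → advance +1; mR−mL=-64/13 → turn -1·90°
n=1: pose=(-4,1,W); sL=40/29, sR=40/13; mL=1100/377, mR=60/377; mL+mR=40/13 → advance +1; mR−mL=-80/29 → turn -1·90°
n=2: pose=(-5,1,N); sL=32/17, sR=160/53; mL=3056/901, mR=-336/901; mL+mR=160/53 → advance +1; mR−mL=-64/17 → turn -1·90°
n=3: pose=(-5,2,E); sL=80/17, sR=16/9; mL=856/153, mR=-584/153; mL+mR=16/9 → advance +1; mR−mL=-160/17 → turn -1·90°
n=4: pose=(-4,2,S); sL=32/13, sR=160/89; mL=3888/1157, mR=-1808/1157; mL+mR=160/89 → advance +1; mR−mL=-64/13 → turn -1·90°
n=5: pose=(-4,1,W); sL=40/29, sR=40/13; mL=1100/377, mR=60/377; mL+mR=40/13 → advance +1; mR−mL=-80/29 → turn -1·90°
n=6: pose=(-5,1,N); sL=32/17, sR=160/53; mL=3056/901, mR=-336/901; mL+mR=160/53 → advance +1; mR−mL=-64/17 → turn -1·90°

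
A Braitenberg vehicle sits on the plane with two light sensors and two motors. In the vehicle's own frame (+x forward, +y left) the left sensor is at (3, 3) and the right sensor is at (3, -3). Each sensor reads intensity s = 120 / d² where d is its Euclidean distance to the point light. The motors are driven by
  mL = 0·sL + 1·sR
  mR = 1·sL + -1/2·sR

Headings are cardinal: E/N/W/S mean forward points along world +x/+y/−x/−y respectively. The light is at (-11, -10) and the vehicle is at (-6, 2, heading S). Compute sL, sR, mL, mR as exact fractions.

24/29 24/17 24/17 60/493

left sensor world pos  = (-3, -1); dL² = 145
right sensor world pos = (-9, -1); dR² = 85
sL = 120/145 = 24/29
sR = 120/85 = 24/17
mL = 0·sL + 1·sR = 24/17
mR = 1·sL + -1/2·sR = 60/493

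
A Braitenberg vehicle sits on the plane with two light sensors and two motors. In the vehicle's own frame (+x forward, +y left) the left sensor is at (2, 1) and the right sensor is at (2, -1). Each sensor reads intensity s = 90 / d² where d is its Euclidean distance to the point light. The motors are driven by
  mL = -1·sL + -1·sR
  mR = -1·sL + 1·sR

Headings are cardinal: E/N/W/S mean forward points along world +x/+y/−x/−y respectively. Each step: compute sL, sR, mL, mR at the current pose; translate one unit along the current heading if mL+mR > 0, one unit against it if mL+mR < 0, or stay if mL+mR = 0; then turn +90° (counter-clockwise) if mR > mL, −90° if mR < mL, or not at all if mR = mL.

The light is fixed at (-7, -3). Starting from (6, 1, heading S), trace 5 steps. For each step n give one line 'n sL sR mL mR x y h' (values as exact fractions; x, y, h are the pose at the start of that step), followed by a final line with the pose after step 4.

n=0: pose=(6,1,S); sL=9/20, sR=45/74; mL=-783/740, mR=117/740; mL+mR=-9/10 → advance -1; mR−mL=45/37 → turn +1·90°
n=1: pose=(6,2,E); sL=10/29, sR=90/241; mL=-5020/6989, mR=200/6989; mL+mR=-20/29 → advance -1; mR−mL=180/241 → turn +1·90°
n=2: pose=(5,2,N); sL=9/17, sR=45/109; mL=-1746/1853, mR=-216/1853; mL+mR=-18/17 → advance -1; mR−mL=90/109 → turn +1·90°
n=3: pose=(5,1,W); sL=90/109, sR=18/25; mL=-4212/2725, mR=-288/2725; mL+mR=-180/109 → advance -1; mR−mL=36/25 → turn +1·90°
n=4: pose=(6,1,S); sL=9/20, sR=45/74; mL=-783/740, mR=117/740; mL+mR=-9/10 → advance -1; mR−mL=45/37 → turn +1·90°

0 9/20 45/74 -783/740 117/740 6 1 S
1 10/29 90/241 -5020/6989 200/6989 6 2 E
2 9/17 45/109 -1746/1853 -216/1853 5 2 N
3 90/109 18/25 -4212/2725 -288/2725 5 1 W
4 9/20 45/74 -783/740 117/740 6 1 S
final 6 2 E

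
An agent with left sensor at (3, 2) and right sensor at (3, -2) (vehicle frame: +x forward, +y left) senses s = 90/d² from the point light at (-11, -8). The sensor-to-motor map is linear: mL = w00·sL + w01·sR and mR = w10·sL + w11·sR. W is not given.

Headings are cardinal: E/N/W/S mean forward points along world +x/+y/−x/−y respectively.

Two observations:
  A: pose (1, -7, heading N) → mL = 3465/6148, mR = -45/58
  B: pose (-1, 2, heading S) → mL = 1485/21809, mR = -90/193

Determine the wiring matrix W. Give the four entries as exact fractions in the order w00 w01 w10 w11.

1 -1/2 -1 0

obs A: pose=(1,-7,N) → sL=45/58, sR=45/106, mL=3465/6148, mR=-45/58
obs B: pose=(-1,2,S) → sL=90/193, sR=90/113, mL=1485/21809, mR=-90/193
sensor matrix S = [[45/58, 45/106], [90/193, 90/113]]; det S = 14077800/33520433
solve [mL_A; mL_B] = S·[w00; w01] and [mR_A; mR_B] = S·[w10; w11]:
  w00 = 1, w01 = -1/2, w10 = -1, w11 = 0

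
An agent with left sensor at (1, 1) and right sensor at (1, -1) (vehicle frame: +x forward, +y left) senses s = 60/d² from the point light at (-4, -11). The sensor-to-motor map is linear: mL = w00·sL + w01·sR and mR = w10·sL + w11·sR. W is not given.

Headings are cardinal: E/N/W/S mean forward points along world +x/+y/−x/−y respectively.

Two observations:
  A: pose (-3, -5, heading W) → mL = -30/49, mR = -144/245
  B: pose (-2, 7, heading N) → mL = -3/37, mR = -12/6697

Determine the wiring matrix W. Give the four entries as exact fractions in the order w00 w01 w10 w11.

obs A: pose=(-3,-5,W) → sL=12/5, sR=60/49, mL=-30/49, mR=-144/245
obs B: pose=(-2,7,N) → sL=30/181, sR=6/37, mL=-3/37, mR=-12/6697
sensor matrix S = [[12/5, 60/49], [30/181, 6/37]]; det S = 305568/1640765
solve [mL_A; mL_B] = S·[w00; w01] and [mR_A; mR_B] = S·[w10; w11]:
  w00 = 0, w01 = -1/2, w10 = -1/2, w11 = 1/2

0 -1/2 -1/2 1/2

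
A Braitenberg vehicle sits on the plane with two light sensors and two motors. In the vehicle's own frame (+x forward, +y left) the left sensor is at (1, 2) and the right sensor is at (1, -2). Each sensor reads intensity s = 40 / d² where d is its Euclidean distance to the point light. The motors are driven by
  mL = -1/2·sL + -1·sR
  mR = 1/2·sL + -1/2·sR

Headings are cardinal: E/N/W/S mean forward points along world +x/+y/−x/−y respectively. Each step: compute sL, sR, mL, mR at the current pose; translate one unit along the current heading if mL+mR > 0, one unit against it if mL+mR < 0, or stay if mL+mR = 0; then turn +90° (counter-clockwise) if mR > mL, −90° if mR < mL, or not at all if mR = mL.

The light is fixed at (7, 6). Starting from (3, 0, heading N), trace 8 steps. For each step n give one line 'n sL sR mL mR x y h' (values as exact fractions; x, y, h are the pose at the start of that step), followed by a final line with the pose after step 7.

0 40/61 40/29 -3020/1769 -640/1769 3 0 N
1 20/53 4/5 -262/265 -56/265 3 -1 W
2 8/13 40/89 -876/1157 96/1157 4 -1 S
3 2 10/17 -27/17 12/17 4 0 E
4 40/61 40/29 -3020/1769 -640/1769 3 0 N
5 20/53 4/5 -262/265 -56/265 3 -1 W
6 8/13 40/89 -876/1157 96/1157 4 -1 S
7 2 10/17 -27/17 12/17 4 0 E
final 3 0 N

n=0: pose=(3,0,N); sL=40/61, sR=40/29; mL=-3020/1769, mR=-640/1769; mL+mR=-60/29 → advance -1; mR−mL=2380/1769 → turn +1·90°
n=1: pose=(3,-1,W); sL=20/53, sR=4/5; mL=-262/265, mR=-56/265; mL+mR=-6/5 → advance -1; mR−mL=206/265 → turn +1·90°
n=2: pose=(4,-1,S); sL=8/13, sR=40/89; mL=-876/1157, mR=96/1157; mL+mR=-60/89 → advance -1; mR−mL=972/1157 → turn +1·90°
n=3: pose=(4,0,E); sL=2, sR=10/17; mL=-27/17, mR=12/17; mL+mR=-15/17 → advance -1; mR−mL=39/17 → turn +1·90°
n=4: pose=(3,0,N); sL=40/61, sR=40/29; mL=-3020/1769, mR=-640/1769; mL+mR=-60/29 → advance -1; mR−mL=2380/1769 → turn +1·90°
n=5: pose=(3,-1,W); sL=20/53, sR=4/5; mL=-262/265, mR=-56/265; mL+mR=-6/5 → advance -1; mR−mL=206/265 → turn +1·90°
n=6: pose=(4,-1,S); sL=8/13, sR=40/89; mL=-876/1157, mR=96/1157; mL+mR=-60/89 → advance -1; mR−mL=972/1157 → turn +1·90°
n=7: pose=(4,0,E); sL=2, sR=10/17; mL=-27/17, mR=12/17; mL+mR=-15/17 → advance -1; mR−mL=39/17 → turn +1·90°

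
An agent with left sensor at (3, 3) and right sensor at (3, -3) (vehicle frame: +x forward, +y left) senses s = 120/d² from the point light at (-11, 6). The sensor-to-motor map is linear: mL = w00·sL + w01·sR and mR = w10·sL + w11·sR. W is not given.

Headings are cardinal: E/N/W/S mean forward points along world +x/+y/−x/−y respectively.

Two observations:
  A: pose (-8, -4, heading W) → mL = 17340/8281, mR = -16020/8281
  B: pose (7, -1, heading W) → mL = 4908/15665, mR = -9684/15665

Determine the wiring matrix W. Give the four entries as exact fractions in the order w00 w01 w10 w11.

-1/2 1 -1 -1/2

obs A: pose=(-8,-4,W) → sL=120/169, sR=120/49, mL=17340/8281, mR=-16020/8281
obs B: pose=(7,-1,W) → sL=24/65, sR=120/241, mL=4908/15665, mR=-9684/15665
sensor matrix S = [[120/169, 120/49], [24/65, 120/241]]; det S = -1099008/1995721
solve [mL_A; mL_B] = S·[w00; w01] and [mR_A; mR_B] = S·[w10; w11]:
  w00 = -1/2, w01 = 1, w10 = -1, w11 = -1/2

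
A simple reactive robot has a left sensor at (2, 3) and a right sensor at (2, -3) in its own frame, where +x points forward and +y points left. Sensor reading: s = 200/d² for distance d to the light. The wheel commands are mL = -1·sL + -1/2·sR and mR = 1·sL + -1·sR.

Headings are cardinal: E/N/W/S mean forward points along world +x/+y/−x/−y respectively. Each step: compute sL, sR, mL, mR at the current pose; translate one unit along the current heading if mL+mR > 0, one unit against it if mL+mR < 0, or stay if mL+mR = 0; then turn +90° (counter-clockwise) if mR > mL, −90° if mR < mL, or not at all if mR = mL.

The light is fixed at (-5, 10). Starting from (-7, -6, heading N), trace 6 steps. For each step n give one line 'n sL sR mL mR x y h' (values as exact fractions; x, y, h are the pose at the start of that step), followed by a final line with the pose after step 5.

n=0: pose=(-7,-6,N); sL=200/221, sR=200/197; mL=-61500/43537, mR=-4800/43537; mL+mR=-300/197 → advance -1; mR−mL=56700/43537 → turn +1·90°
n=1: pose=(-7,-7,W); sL=25/52, sR=50/53; mL=-2625/2756, mR=-1275/2756; mL+mR=-75/53 → advance -1; mR−mL=675/1378 → turn +1·90°
n=2: pose=(-6,-7,S); sL=40/73, sR=200/377; mL=-22380/27521, mR=480/27521; mL+mR=-300/377 → advance -1; mR−mL=22860/27521 → turn +1·90°
n=3: pose=(-6,-6,E); sL=20/17, sR=100/181; mL=-4470/3077, mR=1920/3077; mL+mR=-150/181 → advance -1; mR−mL=6390/3077 → turn +1·90°
n=4: pose=(-7,-6,N); sL=200/221, sR=200/197; mL=-61500/43537, mR=-4800/43537; mL+mR=-300/197 → advance -1; mR−mL=56700/43537 → turn +1·90°
n=5: pose=(-7,-7,W); sL=25/52, sR=50/53; mL=-2625/2756, mR=-1275/2756; mL+mR=-75/53 → advance -1; mR−mL=675/1378 → turn +1·90°

0 200/221 200/197 -61500/43537 -4800/43537 -7 -6 N
1 25/52 50/53 -2625/2756 -1275/2756 -7 -7 W
2 40/73 200/377 -22380/27521 480/27521 -6 -7 S
3 20/17 100/181 -4470/3077 1920/3077 -6 -6 E
4 200/221 200/197 -61500/43537 -4800/43537 -7 -6 N
5 25/52 50/53 -2625/2756 -1275/2756 -7 -7 W
final -6 -7 S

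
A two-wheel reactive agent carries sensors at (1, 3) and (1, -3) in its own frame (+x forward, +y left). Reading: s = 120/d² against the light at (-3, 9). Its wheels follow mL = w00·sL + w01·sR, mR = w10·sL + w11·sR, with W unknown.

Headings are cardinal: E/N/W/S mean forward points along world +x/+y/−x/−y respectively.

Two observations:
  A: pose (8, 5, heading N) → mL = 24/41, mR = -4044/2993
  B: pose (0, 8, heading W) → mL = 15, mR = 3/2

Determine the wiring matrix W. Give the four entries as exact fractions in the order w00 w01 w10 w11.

0 1 -1 1/2

obs A: pose=(8,5,N) → sL=120/73, sR=24/41, mL=24/41, mR=-4044/2993
obs B: pose=(0,8,W) → sL=6, sR=15, mL=15, mR=3/2
sensor matrix S = [[120/73, 24/41], [6, 15]]; det S = 63288/2993
solve [mL_A; mL_B] = S·[w00; w01] and [mR_A; mR_B] = S·[w10; w11]:
  w00 = 0, w01 = 1, w10 = -1, w11 = 1/2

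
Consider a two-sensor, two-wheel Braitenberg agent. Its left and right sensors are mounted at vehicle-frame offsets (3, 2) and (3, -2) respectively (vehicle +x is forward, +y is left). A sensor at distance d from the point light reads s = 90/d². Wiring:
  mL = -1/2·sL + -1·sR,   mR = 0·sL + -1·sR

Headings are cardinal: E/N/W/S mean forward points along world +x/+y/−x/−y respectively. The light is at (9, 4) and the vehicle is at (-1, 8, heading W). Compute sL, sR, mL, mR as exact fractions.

left sensor world pos  = (-4, 6); dL² = 173
right sensor world pos = (-4, 10); dR² = 205
sL = 90/173 = 90/173
sR = 90/205 = 18/41
mL = -1/2·sL + -1·sR = -4959/7093
mR = 0·sL + -1·sR = -18/41

90/173 18/41 -4959/7093 -18/41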